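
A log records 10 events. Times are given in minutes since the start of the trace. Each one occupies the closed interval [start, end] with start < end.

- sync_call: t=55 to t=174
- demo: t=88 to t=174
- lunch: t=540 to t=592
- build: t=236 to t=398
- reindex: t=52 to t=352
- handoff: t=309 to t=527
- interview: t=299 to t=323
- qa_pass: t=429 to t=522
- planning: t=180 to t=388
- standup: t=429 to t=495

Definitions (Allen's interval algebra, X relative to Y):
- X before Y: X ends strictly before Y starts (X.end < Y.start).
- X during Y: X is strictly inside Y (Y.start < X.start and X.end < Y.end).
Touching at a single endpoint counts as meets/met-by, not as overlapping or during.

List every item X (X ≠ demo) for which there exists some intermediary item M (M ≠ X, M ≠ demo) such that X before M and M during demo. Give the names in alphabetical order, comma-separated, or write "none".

none

Target demo = [t=88, t=174].
Intermediaries M with M during demo: none.
Union: none.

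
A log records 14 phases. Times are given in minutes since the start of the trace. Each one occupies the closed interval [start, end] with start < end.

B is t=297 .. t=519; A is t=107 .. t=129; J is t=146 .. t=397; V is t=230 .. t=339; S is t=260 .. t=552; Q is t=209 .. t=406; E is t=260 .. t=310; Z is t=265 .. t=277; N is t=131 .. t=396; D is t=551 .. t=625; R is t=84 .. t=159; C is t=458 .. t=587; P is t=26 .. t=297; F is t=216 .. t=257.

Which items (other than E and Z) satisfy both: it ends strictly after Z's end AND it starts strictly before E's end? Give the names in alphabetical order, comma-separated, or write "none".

B, J, N, P, Q, S, V

Conditions: its end is strictly after Z's end (X.end > t=277) AND its start is strictly before E's end (X.start < t=310).
A: end t=129 > t=277? ✗; start t=107 < t=310? ✓ → no.
B: end t=519 > t=277? ✓; start t=297 < t=310? ✓ → yes.
C: end t=587 > t=277? ✓; start t=458 < t=310? ✗ → no.
D: end t=625 > t=277? ✓; start t=551 < t=310? ✗ → no.
F: end t=257 > t=277? ✗; start t=216 < t=310? ✓ → no.
J: end t=397 > t=277? ✓; start t=146 < t=310? ✓ → yes.
N: end t=396 > t=277? ✓; start t=131 < t=310? ✓ → yes.
P: end t=297 > t=277? ✓; start t=26 < t=310? ✓ → yes.
Q: end t=406 > t=277? ✓; start t=209 < t=310? ✓ → yes.
R: end t=159 > t=277? ✗; start t=84 < t=310? ✓ → no.
S: end t=552 > t=277? ✓; start t=260 < t=310? ✓ → yes.
V: end t=339 > t=277? ✓; start t=230 < t=310? ✓ → yes.
Result: B, J, N, P, Q, S, V.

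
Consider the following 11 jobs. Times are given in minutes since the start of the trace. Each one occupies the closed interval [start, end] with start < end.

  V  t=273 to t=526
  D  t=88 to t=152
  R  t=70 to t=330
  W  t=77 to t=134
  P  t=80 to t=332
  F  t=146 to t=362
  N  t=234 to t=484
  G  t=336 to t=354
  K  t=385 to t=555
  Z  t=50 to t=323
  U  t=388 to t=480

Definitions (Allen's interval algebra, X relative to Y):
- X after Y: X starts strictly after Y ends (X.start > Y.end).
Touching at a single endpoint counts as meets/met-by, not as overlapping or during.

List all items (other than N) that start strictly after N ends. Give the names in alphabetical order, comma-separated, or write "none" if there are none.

none

Target N = [t=234, t=484].
D [t=88, t=152] → before → no.
F [t=146, t=362] → overlaps → no.
G [t=336, t=354] → during → no.
K [t=385, t=555] → overlapped-by → no.
P [t=80, t=332] → overlaps → no.
R [t=70, t=330] → overlaps → no.
U [t=388, t=480] → during → no.
V [t=273, t=526] → overlapped-by → no.
W [t=77, t=134] → before → no.
Z [t=50, t=323] → overlaps → no.
Result: none.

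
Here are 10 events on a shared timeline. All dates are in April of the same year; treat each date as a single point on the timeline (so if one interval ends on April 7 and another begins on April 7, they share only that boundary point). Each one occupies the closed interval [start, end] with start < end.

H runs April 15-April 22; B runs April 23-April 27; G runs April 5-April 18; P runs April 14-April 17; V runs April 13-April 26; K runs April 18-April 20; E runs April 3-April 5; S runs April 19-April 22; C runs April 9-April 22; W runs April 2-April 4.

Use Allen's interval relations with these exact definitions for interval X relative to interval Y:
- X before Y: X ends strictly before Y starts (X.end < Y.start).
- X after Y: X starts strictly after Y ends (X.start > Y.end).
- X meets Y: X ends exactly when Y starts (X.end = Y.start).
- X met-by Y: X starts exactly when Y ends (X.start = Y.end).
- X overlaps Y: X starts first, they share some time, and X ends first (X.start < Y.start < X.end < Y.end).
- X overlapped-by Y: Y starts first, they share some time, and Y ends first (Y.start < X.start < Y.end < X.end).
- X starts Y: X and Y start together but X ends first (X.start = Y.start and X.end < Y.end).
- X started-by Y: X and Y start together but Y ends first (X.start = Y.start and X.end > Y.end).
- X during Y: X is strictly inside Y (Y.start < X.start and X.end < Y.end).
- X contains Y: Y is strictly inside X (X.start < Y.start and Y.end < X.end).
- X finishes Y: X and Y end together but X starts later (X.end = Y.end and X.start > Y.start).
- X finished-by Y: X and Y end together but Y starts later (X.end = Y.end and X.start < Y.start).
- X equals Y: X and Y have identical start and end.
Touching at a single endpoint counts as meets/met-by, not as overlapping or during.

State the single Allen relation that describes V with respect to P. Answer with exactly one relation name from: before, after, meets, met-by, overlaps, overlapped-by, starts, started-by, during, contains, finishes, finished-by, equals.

V = [April 13, April 26]; P = [April 14, April 17].
Compare endpoints: V.start < P.start, V.start < P.end, V.end > P.start, V.end > P.end.
That pattern is 'contains'.

contains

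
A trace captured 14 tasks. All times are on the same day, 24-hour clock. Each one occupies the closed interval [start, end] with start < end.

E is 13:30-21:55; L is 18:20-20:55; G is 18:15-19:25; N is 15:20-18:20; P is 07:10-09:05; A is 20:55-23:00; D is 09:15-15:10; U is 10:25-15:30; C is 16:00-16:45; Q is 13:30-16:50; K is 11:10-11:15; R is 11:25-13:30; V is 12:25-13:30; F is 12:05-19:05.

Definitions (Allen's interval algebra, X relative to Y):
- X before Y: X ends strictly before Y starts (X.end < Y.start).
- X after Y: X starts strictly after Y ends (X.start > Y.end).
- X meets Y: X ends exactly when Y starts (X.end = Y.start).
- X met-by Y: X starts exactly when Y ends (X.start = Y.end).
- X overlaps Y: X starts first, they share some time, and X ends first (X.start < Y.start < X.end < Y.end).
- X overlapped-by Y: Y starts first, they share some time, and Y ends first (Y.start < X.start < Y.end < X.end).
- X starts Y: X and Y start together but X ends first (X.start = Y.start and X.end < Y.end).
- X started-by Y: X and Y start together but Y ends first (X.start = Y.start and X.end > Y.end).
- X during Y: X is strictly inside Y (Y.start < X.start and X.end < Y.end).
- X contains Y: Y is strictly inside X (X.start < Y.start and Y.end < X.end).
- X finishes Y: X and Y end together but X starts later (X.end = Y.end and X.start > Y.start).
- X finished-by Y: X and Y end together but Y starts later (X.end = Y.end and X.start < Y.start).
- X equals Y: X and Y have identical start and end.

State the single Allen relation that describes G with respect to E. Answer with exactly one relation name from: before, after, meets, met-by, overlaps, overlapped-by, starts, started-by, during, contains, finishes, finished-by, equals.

during

G = [18:15, 19:25]; E = [13:30, 21:55].
Compare endpoints: G.start > E.start, G.start < E.end, G.end > E.start, G.end < E.end.
That pattern is 'during'.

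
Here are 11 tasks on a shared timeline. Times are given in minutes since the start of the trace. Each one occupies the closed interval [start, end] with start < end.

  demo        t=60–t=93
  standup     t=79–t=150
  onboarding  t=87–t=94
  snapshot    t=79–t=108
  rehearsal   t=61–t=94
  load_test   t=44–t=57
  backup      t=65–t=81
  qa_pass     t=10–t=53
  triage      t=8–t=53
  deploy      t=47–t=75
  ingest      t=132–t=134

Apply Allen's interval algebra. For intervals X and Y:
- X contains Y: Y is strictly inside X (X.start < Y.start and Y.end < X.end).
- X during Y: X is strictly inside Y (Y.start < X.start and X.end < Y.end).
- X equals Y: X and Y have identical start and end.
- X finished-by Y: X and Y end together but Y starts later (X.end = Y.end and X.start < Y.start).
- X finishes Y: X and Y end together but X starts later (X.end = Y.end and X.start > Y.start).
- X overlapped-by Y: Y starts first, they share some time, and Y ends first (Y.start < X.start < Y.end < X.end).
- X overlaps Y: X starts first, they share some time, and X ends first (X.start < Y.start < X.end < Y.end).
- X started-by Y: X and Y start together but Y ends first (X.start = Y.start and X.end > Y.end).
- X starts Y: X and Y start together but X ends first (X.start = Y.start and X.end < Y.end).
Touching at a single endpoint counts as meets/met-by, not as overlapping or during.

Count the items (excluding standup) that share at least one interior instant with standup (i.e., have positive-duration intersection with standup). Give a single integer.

Target standup = [t=79, t=150].
backup [t=65, t=81] → overlaps → counts.
demo [t=60, t=93] → overlaps → counts.
deploy [t=47, t=75] → before → no.
ingest [t=132, t=134] → during → counts.
load_test [t=44, t=57] → before → no.
onboarding [t=87, t=94] → during → counts.
qa_pass [t=10, t=53] → before → no.
rehearsal [t=61, t=94] → overlaps → counts.
snapshot [t=79, t=108] → starts → counts.
triage [t=8, t=53] → before → no.
Total: 6.

6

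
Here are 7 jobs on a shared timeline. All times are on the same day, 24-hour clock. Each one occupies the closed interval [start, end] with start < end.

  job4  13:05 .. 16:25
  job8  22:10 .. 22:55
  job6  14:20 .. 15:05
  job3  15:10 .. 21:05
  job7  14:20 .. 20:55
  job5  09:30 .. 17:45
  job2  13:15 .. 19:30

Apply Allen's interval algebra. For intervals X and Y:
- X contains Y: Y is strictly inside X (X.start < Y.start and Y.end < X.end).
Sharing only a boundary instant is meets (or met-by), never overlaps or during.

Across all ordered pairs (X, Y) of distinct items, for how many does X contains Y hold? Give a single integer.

Checking all 42 ordered pairs for relation 'contains'; matching pairs in alphabetical order:
(job2, job6): job2 contains job6 ✓
(job4, job6): job4 contains job6 ✓
(job5, job4): job5 contains job4 ✓
(job5, job6): job5 contains job6 ✓
Count: 4.

4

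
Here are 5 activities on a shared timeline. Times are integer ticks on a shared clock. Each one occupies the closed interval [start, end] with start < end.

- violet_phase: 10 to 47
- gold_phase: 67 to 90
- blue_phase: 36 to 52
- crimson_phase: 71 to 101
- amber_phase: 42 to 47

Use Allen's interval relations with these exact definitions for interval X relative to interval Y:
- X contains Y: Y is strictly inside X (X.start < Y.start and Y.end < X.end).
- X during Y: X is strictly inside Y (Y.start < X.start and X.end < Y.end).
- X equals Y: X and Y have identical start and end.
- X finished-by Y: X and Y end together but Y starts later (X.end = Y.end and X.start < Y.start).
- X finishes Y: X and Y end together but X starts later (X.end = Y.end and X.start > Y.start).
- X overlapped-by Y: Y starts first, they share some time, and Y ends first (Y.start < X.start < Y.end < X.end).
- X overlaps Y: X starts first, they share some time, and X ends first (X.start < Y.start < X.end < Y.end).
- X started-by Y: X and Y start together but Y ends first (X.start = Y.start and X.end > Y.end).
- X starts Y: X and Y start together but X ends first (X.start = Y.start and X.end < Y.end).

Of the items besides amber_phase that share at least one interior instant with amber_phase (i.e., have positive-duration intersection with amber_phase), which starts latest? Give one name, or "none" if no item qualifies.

Target amber_phase = [42, 47].
blue_phase [36, 52] → contains → candidate.
crimson_phase [71, 101] → after → excluded.
gold_phase [67, 90] → after → excluded.
violet_phase [10, 47] → finished-by → candidate.
Among candidates, latest start is 36 → blue_phase.

blue_phase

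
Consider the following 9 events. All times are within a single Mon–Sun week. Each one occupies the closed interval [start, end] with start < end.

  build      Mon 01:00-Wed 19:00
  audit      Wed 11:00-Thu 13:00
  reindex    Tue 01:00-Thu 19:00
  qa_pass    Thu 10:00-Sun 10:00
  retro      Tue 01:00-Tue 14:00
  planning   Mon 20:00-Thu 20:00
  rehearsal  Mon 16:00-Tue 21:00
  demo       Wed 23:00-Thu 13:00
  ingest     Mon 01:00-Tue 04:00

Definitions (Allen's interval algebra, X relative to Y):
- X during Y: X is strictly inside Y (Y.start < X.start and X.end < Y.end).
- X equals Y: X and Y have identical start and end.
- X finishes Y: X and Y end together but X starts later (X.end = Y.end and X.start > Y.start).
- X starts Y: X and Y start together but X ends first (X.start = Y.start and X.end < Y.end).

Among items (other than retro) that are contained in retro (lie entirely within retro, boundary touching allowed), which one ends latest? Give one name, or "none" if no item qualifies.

Target retro = [Tue 01:00, Tue 14:00].
audit [Wed 11:00, Thu 13:00] → after → excluded.
build [Mon 01:00, Wed 19:00] → contains → excluded.
demo [Wed 23:00, Thu 13:00] → after → excluded.
ingest [Mon 01:00, Tue 04:00] → overlaps → excluded.
planning [Mon 20:00, Thu 20:00] → contains → excluded.
qa_pass [Thu 10:00, Sun 10:00] → after → excluded.
rehearsal [Mon 16:00, Tue 21:00] → contains → excluded.
reindex [Tue 01:00, Thu 19:00] → started-by → excluded.
No candidates → none.

none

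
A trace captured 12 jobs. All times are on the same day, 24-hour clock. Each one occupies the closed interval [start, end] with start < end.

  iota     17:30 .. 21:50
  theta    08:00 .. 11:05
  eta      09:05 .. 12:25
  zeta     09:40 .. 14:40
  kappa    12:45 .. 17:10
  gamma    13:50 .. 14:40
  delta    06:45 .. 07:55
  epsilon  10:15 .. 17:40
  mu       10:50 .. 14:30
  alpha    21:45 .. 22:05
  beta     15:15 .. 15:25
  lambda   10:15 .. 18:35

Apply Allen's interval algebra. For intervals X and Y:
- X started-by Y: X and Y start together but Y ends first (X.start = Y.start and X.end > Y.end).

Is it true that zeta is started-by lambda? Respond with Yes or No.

No

zeta = [09:40, 14:40], lambda = [10:15, 18:35].
Actual relation of zeta to lambda: overlaps.
Asked whether 'started-by' holds → No.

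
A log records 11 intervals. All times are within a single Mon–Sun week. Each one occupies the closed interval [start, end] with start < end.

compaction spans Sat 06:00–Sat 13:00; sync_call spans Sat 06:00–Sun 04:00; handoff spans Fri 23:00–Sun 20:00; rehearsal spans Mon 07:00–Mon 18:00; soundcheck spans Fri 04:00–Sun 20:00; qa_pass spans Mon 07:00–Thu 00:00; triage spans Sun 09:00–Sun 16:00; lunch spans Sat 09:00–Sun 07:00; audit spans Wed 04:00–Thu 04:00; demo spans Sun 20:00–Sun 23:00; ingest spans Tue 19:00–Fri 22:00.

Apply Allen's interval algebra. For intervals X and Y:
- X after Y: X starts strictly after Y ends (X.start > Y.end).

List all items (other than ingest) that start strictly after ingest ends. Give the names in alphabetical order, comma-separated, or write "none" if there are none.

compaction, demo, handoff, lunch, sync_call, triage

Target ingest = [Tue 19:00, Fri 22:00].
audit [Wed 04:00, Thu 04:00] → during → no.
compaction [Sat 06:00, Sat 13:00] → after → yes.
demo [Sun 20:00, Sun 23:00] → after → yes.
handoff [Fri 23:00, Sun 20:00] → after → yes.
lunch [Sat 09:00, Sun 07:00] → after → yes.
qa_pass [Mon 07:00, Thu 00:00] → overlaps → no.
rehearsal [Mon 07:00, Mon 18:00] → before → no.
soundcheck [Fri 04:00, Sun 20:00] → overlapped-by → no.
sync_call [Sat 06:00, Sun 04:00] → after → yes.
triage [Sun 09:00, Sun 16:00] → after → yes.
Result: compaction, demo, handoff, lunch, sync_call, triage.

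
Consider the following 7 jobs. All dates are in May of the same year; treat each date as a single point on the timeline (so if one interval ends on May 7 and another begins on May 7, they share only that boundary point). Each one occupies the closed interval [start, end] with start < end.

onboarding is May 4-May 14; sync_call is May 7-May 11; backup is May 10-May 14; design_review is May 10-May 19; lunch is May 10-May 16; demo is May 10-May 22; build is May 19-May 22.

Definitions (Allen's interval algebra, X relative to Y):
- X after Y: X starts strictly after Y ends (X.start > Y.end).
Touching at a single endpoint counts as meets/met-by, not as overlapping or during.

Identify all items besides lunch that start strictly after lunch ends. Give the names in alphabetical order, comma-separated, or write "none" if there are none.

build

Target lunch = [May 10, May 16].
backup [May 10, May 14] → starts → no.
build [May 19, May 22] → after → yes.
demo [May 10, May 22] → started-by → no.
design_review [May 10, May 19] → started-by → no.
onboarding [May 4, May 14] → overlaps → no.
sync_call [May 7, May 11] → overlaps → no.
Result: build.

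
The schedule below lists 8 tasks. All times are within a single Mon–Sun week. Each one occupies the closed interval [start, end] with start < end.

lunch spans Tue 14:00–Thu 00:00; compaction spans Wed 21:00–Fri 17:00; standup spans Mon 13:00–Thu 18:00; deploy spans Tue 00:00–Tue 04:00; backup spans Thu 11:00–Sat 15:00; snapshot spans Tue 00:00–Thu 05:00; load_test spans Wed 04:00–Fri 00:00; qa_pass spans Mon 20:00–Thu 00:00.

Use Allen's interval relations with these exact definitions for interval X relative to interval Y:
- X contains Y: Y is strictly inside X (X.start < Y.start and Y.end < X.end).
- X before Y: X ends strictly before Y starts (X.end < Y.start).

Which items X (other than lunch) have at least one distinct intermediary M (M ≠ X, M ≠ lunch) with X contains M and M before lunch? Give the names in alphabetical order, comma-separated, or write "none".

qa_pass, standup

Target lunch = [Tue 14:00, Thu 00:00].
Intermediaries M with M before lunch: deploy.
Via deploy — items with X contains deploy: qa_pass, standup.
Union: qa_pass, standup.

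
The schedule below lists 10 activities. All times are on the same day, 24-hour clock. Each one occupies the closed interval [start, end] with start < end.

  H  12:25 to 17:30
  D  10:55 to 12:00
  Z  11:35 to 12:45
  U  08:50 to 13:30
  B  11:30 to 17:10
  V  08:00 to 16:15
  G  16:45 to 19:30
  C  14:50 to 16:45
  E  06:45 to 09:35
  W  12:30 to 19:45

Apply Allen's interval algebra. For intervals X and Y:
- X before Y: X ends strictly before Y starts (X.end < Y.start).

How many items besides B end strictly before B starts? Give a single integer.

1

Target B = [11:30, 17:10].
C [14:50, 16:45] → during → no.
D [10:55, 12:00] → overlaps → no.
E [06:45, 09:35] → before → counts.
G [16:45, 19:30] → overlapped-by → no.
H [12:25, 17:30] → overlapped-by → no.
U [08:50, 13:30] → overlaps → no.
V [08:00, 16:15] → overlaps → no.
W [12:30, 19:45] → overlapped-by → no.
Z [11:35, 12:45] → during → no.
Total: 1.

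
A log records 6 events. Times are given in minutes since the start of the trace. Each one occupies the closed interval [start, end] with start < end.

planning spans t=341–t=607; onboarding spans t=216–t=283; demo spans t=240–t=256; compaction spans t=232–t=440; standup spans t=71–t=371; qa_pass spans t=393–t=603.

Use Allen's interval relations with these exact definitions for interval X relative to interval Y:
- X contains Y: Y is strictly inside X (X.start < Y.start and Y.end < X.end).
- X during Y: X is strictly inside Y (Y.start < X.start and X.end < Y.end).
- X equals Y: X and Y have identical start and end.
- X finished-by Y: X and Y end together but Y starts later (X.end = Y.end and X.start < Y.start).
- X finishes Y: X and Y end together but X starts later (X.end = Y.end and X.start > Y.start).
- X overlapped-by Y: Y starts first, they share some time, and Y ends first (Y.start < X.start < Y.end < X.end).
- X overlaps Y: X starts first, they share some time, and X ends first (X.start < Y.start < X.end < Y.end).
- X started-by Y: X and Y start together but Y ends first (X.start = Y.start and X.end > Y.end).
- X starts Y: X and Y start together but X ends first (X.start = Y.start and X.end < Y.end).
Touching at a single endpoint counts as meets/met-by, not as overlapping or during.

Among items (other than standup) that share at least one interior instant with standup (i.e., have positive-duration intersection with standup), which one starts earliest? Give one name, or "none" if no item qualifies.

Target standup = [t=71, t=371].
compaction [t=232, t=440] → overlapped-by → candidate.
demo [t=240, t=256] → during → candidate.
onboarding [t=216, t=283] → during → candidate.
planning [t=341, t=607] → overlapped-by → candidate.
qa_pass [t=393, t=603] → after → excluded.
Among candidates, earliest start is t=216 → onboarding.

onboarding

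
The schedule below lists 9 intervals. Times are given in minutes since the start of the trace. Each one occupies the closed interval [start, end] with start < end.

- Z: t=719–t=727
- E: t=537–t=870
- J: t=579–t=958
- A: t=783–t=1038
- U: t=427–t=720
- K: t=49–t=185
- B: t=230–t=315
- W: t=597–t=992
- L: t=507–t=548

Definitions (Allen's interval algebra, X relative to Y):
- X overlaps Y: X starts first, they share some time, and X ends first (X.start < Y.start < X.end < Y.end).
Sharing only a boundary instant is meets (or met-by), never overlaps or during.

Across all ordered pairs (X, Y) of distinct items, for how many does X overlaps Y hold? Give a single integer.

Checking all 72 ordered pairs for relation 'overlaps'; matching pairs in alphabetical order:
(E, A): E overlaps A ✓
(E, J): E overlaps J ✓
(E, W): E overlaps W ✓
(J, A): J overlaps A ✓
(J, W): J overlaps W ✓
(L, E): L overlaps E ✓
(U, E): U overlaps E ✓
(U, J): U overlaps J ✓
(U, W): U overlaps W ✓
(U, Z): U overlaps Z ✓
(W, A): W overlaps A ✓
Count: 11.

11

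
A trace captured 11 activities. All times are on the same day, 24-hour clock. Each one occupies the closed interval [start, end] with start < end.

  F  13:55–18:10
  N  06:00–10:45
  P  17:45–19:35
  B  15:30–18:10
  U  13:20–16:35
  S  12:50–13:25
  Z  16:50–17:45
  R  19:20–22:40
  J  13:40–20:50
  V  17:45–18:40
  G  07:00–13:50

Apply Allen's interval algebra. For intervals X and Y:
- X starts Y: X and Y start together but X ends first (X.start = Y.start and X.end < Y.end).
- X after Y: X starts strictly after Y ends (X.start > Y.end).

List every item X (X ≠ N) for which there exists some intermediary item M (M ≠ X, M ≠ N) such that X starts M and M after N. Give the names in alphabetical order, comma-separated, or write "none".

Target N = [06:00, 10:45].
Intermediaries M with M after N: B, F, J, P, R, S, U, V, Z.
Via B — items with X starts B: none.
Via F — items with X starts F: none.
Via J — items with X starts J: none.
Via P — items with X starts P: V.
Via R — items with X starts R: none.
Via S — items with X starts S: none.
Via U — items with X starts U: none.
Via V — items with X starts V: none.
Via Z — items with X starts Z: none.
Union: V.

V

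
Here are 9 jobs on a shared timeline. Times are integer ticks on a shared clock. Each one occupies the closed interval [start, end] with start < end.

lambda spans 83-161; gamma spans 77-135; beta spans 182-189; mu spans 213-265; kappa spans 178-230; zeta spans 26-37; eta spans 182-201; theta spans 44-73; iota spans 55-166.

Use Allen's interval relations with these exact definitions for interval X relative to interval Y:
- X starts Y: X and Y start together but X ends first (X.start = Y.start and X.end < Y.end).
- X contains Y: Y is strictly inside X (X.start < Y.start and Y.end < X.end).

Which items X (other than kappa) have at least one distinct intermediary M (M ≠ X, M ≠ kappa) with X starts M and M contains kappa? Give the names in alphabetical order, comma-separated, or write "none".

none

Target kappa = [178, 230].
Intermediaries M with M contains kappa: none.
Union: none.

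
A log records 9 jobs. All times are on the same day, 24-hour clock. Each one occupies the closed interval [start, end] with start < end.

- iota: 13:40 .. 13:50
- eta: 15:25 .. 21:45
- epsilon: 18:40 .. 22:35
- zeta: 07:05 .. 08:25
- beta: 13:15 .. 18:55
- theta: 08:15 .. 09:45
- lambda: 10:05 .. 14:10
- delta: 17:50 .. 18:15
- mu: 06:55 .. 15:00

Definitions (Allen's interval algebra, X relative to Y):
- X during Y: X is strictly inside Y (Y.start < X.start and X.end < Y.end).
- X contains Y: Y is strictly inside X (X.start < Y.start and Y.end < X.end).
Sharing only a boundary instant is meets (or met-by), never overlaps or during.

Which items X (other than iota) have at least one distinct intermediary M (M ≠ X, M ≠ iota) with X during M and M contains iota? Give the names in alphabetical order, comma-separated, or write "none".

delta, lambda, theta, zeta

Target iota = [13:40, 13:50].
Intermediaries M with M contains iota: beta, lambda, mu.
Via beta — items with X during beta: delta.
Via lambda — items with X during lambda: none.
Via mu — items with X during mu: lambda, theta, zeta.
Union: delta, lambda, theta, zeta.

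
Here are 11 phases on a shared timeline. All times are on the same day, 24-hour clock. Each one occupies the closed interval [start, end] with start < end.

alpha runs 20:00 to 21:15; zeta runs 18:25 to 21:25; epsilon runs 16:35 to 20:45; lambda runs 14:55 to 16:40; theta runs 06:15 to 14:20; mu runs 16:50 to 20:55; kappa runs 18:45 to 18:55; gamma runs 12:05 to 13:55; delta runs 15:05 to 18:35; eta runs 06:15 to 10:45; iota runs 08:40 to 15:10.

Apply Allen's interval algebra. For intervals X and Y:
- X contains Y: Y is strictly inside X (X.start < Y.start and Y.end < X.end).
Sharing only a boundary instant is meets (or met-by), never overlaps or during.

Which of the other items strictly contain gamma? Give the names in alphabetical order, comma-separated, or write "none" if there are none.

iota, theta

Target gamma = [12:05, 13:55].
alpha [20:00, 21:15] → after → no.
delta [15:05, 18:35] → after → no.
epsilon [16:35, 20:45] → after → no.
eta [06:15, 10:45] → before → no.
iota [08:40, 15:10] → contains → yes.
kappa [18:45, 18:55] → after → no.
lambda [14:55, 16:40] → after → no.
mu [16:50, 20:55] → after → no.
theta [06:15, 14:20] → contains → yes.
zeta [18:25, 21:25] → after → no.
Result: iota, theta.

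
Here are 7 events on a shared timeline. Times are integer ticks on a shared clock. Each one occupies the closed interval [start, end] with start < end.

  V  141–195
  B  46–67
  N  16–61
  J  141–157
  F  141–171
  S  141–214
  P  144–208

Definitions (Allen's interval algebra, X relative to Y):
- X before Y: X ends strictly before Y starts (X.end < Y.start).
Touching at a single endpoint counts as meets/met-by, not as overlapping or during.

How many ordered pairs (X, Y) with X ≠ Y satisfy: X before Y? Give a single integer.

Checking all 42 ordered pairs for relation 'before'; matching pairs in alphabetical order:
(B, F): B before F ✓
(B, J): B before J ✓
(B, P): B before P ✓
(B, S): B before S ✓
(B, V): B before V ✓
(N, F): N before F ✓
(N, J): N before J ✓
(N, P): N before P ✓
(N, S): N before S ✓
(N, V): N before V ✓
Count: 10.

10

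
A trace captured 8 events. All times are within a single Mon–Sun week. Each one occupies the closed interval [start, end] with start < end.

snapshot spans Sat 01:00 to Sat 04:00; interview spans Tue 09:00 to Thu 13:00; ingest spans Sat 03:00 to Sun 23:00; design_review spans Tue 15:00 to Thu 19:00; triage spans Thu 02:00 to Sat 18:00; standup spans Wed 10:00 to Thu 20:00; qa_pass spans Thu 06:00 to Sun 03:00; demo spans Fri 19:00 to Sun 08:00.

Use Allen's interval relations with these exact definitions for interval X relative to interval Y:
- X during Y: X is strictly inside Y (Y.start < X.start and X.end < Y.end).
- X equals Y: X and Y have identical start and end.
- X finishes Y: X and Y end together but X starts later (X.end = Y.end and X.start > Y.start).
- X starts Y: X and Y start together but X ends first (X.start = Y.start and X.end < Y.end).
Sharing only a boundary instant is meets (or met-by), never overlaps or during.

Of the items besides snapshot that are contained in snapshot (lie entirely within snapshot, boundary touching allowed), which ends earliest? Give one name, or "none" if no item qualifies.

none

Target snapshot = [Sat 01:00, Sat 04:00].
demo [Fri 19:00, Sun 08:00] → contains → excluded.
design_review [Tue 15:00, Thu 19:00] → before → excluded.
ingest [Sat 03:00, Sun 23:00] → overlapped-by → excluded.
interview [Tue 09:00, Thu 13:00] → before → excluded.
qa_pass [Thu 06:00, Sun 03:00] → contains → excluded.
standup [Wed 10:00, Thu 20:00] → before → excluded.
triage [Thu 02:00, Sat 18:00] → contains → excluded.
No candidates → none.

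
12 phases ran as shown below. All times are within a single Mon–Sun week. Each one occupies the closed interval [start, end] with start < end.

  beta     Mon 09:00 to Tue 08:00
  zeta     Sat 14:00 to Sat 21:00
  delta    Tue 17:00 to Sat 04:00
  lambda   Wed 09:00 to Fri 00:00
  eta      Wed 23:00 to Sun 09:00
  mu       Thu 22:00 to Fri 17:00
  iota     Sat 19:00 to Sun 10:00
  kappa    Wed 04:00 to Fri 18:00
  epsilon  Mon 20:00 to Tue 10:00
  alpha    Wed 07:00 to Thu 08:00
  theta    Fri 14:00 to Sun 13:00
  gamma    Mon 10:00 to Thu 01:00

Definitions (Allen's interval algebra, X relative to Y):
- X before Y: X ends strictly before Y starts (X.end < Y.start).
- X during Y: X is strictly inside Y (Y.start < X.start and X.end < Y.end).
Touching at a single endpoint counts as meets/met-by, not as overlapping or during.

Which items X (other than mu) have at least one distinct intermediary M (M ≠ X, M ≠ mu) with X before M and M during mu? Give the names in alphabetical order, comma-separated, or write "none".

none

Target mu = [Thu 22:00, Fri 17:00].
Intermediaries M with M during mu: none.
Union: none.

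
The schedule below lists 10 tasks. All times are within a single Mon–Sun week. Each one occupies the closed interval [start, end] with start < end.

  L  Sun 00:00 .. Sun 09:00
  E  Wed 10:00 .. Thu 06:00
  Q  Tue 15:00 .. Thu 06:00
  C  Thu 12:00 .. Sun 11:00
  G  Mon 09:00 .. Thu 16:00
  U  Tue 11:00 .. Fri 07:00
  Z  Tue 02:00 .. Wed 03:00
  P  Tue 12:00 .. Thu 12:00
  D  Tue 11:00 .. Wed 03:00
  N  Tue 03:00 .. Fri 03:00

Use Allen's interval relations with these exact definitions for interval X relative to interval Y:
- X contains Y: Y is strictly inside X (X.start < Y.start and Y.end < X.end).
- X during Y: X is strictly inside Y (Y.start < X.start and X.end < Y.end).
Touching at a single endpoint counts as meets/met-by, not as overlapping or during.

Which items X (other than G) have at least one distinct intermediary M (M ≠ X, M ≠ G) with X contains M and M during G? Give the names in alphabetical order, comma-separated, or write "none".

N, P, U

Target G = [Mon 09:00, Thu 16:00].
Intermediaries M with M during G: D, E, P, Q, Z.
Via D — items with X contains D: N.
Via E — items with X contains E: N, P, U.
Via P — items with X contains P: N, U.
Via Q — items with X contains Q: N, P, U.
Via Z — items with X contains Z: none.
Union: N, P, U.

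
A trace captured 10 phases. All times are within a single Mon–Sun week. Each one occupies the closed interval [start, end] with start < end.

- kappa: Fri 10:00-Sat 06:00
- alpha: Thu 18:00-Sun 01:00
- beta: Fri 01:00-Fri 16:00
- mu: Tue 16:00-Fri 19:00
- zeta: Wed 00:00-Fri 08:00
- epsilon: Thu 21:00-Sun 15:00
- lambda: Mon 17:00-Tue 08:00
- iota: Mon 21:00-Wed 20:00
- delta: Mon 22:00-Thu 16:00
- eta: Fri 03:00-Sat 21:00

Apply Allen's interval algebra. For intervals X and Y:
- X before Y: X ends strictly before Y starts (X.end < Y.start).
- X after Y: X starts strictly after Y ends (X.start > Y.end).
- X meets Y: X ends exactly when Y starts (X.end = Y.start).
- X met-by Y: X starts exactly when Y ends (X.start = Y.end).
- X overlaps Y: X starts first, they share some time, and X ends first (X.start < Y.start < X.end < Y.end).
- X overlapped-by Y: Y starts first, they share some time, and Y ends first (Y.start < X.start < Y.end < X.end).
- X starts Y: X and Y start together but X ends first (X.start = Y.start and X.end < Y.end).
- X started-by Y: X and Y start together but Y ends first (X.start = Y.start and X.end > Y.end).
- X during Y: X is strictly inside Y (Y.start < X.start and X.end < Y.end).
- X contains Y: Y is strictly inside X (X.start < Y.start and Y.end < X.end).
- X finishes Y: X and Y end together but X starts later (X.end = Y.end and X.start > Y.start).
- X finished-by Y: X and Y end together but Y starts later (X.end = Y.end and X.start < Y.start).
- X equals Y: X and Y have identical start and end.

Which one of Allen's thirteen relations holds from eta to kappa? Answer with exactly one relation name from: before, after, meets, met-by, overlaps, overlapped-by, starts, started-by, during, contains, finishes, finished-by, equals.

eta = [Fri 03:00, Sat 21:00]; kappa = [Fri 10:00, Sat 06:00].
Compare endpoints: eta.start < kappa.start, eta.start < kappa.end, eta.end > kappa.start, eta.end > kappa.end.
That pattern is 'contains'.

contains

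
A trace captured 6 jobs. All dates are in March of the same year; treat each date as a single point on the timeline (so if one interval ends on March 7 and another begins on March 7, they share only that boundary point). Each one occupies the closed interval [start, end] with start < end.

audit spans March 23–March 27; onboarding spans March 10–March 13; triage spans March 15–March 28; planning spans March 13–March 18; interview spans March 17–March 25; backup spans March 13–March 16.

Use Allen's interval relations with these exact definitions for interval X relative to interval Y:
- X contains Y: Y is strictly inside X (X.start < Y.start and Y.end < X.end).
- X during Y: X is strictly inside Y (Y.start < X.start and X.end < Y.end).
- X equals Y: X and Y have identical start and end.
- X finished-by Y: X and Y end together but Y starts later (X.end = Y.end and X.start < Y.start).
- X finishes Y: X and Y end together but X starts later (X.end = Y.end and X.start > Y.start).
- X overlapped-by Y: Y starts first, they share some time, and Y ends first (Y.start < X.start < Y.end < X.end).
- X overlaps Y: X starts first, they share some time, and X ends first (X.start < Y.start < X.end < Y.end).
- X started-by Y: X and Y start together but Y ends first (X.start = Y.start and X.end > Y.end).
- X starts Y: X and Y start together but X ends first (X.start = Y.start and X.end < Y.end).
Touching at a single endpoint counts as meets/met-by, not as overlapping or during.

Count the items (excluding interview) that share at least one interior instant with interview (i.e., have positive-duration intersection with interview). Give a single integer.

3

Target interview = [March 17, March 25].
audit [March 23, March 27] → overlapped-by → counts.
backup [March 13, March 16] → before → no.
onboarding [March 10, March 13] → before → no.
planning [March 13, March 18] → overlaps → counts.
triage [March 15, March 28] → contains → counts.
Total: 3.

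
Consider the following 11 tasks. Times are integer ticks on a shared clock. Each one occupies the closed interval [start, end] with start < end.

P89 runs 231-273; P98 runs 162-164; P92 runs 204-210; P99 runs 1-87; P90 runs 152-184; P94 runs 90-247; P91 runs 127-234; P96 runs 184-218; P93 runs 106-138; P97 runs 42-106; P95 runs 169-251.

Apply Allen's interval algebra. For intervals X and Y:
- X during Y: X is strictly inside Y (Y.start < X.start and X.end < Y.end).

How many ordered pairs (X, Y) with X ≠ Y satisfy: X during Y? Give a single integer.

Checking all 110 ordered pairs for relation 'during'; matching pairs in alphabetical order:
(P90, P91): P90 during P91 ✓
(P90, P94): P90 during P94 ✓
(P91, P94): P91 during P94 ✓
(P92, P91): P92 during P91 ✓
(P92, P94): P92 during P94 ✓
(P92, P95): P92 during P95 ✓
(P92, P96): P92 during P96 ✓
(P93, P94): P93 during P94 ✓
(P96, P91): P96 during P91 ✓
(P96, P94): P96 during P94 ✓
(P96, P95): P96 during P95 ✓
(P98, P90): P98 during P90 ✓
(P98, P91): P98 during P91 ✓
(P98, P94): P98 during P94 ✓
Count: 14.

14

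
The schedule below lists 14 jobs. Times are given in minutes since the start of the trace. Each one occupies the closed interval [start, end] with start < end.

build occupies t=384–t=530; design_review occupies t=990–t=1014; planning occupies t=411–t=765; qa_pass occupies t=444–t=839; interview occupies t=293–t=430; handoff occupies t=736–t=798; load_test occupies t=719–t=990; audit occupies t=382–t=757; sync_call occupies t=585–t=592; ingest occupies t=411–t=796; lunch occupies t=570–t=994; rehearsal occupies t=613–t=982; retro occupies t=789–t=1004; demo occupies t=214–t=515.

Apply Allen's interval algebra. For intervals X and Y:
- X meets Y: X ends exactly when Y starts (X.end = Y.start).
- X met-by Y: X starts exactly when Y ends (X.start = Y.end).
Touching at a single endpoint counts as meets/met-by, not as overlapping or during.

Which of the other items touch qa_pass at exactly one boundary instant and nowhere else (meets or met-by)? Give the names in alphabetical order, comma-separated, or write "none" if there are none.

Target qa_pass = [t=444, t=839].
audit [t=382, t=757] → overlaps → no.
build [t=384, t=530] → overlaps → no.
demo [t=214, t=515] → overlaps → no.
design_review [t=990, t=1014] → after → no.
handoff [t=736, t=798] → during → no.
ingest [t=411, t=796] → overlaps → no.
interview [t=293, t=430] → before → no.
load_test [t=719, t=990] → overlapped-by → no.
lunch [t=570, t=994] → overlapped-by → no.
planning [t=411, t=765] → overlaps → no.
rehearsal [t=613, t=982] → overlapped-by → no.
retro [t=789, t=1004] → overlapped-by → no.
sync_call [t=585, t=592] → during → no.
Result: none.

none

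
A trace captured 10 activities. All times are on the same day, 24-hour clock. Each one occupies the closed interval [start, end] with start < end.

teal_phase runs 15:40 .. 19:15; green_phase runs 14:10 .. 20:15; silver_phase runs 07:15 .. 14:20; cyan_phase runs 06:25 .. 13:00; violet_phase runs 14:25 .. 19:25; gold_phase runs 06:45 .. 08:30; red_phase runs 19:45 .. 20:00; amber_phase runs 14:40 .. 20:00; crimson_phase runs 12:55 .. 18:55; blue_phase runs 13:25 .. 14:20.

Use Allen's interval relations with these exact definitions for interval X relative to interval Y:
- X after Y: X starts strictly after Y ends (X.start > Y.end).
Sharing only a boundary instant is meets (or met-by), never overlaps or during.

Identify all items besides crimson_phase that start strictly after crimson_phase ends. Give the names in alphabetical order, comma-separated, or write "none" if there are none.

red_phase

Target crimson_phase = [12:55, 18:55].
amber_phase [14:40, 20:00] → overlapped-by → no.
blue_phase [13:25, 14:20] → during → no.
cyan_phase [06:25, 13:00] → overlaps → no.
gold_phase [06:45, 08:30] → before → no.
green_phase [14:10, 20:15] → overlapped-by → no.
red_phase [19:45, 20:00] → after → yes.
silver_phase [07:15, 14:20] → overlaps → no.
teal_phase [15:40, 19:15] → overlapped-by → no.
violet_phase [14:25, 19:25] → overlapped-by → no.
Result: red_phase.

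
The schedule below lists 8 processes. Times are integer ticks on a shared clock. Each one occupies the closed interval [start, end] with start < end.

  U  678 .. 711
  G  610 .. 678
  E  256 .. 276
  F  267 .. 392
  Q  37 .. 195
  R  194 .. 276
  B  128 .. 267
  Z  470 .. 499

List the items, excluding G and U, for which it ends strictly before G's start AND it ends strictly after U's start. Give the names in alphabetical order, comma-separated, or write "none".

Conditions: its end is strictly before G's start (X.end < 610) AND its end is strictly after U's start (X.end > 678).
B: end 267 < 610? ✓; end 267 > 678? ✗ → no.
E: end 276 < 610? ✓; end 276 > 678? ✗ → no.
F: end 392 < 610? ✓; end 392 > 678? ✗ → no.
Q: end 195 < 610? ✓; end 195 > 678? ✗ → no.
R: end 276 < 610? ✓; end 276 > 678? ✗ → no.
Z: end 499 < 610? ✓; end 499 > 678? ✗ → no.
Result: none.

none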